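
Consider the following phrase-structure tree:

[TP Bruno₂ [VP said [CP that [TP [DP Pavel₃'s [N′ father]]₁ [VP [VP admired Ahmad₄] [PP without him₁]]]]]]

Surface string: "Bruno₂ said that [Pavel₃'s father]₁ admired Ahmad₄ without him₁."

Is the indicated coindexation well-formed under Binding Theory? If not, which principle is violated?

Principle B

The two coindexed NPs are *[Pavel₃'s father]₁* and *him₁*.
*him₁* is a pronoun. Its binding domain is the embedded TP, whose subject is [Pavel₃'s father]₁.
*[Pavel₃'s father]₁* c-commands it within that domain and carries the same index.
The pronoun is locally bound → Principle B violation.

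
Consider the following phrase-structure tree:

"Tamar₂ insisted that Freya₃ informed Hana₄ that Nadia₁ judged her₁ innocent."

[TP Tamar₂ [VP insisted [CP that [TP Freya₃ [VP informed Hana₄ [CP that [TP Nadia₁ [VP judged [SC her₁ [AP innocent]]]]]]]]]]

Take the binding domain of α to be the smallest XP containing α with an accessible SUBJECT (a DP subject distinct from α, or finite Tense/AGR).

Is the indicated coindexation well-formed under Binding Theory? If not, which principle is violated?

Principle B

The two coindexed NPs are *Nadia₁* and *her₁*.
*her₁* is a pronoun. Its binding domain is the embedded TP, whose subject is Nadia₁.
*Nadia₁* c-commands it within that domain and carries the same index.
The pronoun is locally bound → Principle B violation.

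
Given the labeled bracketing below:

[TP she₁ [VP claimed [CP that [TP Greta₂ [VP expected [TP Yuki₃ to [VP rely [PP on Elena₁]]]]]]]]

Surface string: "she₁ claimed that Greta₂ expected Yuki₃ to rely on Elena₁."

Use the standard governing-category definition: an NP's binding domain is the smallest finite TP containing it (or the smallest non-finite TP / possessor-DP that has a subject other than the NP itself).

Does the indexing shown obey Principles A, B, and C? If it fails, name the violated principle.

Principle C

The two coindexed NPs are *she₁* and *Elena₁*.
*Elena₁* is an R-expression. Principle C requires it to be free everywhere.
*she₁* c-commands it and carries the same index.
The R-expression is bound → Principle C violation.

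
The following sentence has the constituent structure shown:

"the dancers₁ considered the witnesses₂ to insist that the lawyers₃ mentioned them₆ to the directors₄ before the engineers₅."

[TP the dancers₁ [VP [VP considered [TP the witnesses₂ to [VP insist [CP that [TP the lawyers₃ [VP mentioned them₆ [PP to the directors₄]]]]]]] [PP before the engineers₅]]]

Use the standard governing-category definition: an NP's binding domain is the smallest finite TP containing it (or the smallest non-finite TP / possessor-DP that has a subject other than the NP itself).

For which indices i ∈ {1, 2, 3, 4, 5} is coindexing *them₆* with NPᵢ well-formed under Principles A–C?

*them* is a pronoun, so Principle B applies: it must be free in its binding domain.
Binding domain of *them₆*: the embedded TP, whose subject is the lawyers₃.
*the dancers₁* c-commands the pronoun but from outside its binding domain, and is not c-commanded by it → coindexation permitted.
*the witnesses₂* c-commands the pronoun but from outside its binding domain, and is not c-commanded by it → coindexation permitted.
*the lawyers₃* c-commands the pronoun within its binding domain → coindexation would violate Principle B.
*the directors₄*: the pronoun c-commands this R-expression → coindexation would violate Principle C on *the directors₄*.
*the engineers₅* and the pronoun do not c-command one another → neither Principle B nor Principle C is at stake; coindexation permitted.

{1, 2, 5}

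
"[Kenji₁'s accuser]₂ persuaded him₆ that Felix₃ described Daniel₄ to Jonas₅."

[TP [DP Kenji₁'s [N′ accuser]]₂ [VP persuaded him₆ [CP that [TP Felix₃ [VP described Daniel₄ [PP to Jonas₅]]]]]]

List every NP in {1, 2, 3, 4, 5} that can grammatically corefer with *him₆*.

*him* is a pronoun, so Principle B applies: it must be free in its binding domain.
Binding domain of *him₆*: the matrix TP, whose subject is [Kenji₁'s accuser]₂.
*Kenji₁* and the pronoun do not c-command one another → neither Principle B nor Principle C is at stake; coindexation permitted.
*[Kenji₁'s accuser]₂* c-commands the pronoun within its binding domain → coindexation would violate Principle B.
*Felix₃*: the pronoun c-commands this R-expression → coindexation would violate Principle C on *Felix₃*.
*Daniel₄*: the pronoun c-commands this R-expression → coindexation would violate Principle C on *Daniel₄*.
*Jonas₅*: the pronoun c-commands this R-expression → coindexation would violate Principle C on *Jonas₅*.

{1}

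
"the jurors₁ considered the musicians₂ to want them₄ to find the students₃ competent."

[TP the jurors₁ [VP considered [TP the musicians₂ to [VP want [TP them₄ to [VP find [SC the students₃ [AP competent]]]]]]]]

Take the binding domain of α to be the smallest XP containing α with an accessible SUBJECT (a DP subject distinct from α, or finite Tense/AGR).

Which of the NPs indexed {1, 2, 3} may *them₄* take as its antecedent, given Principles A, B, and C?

{1}

*them* is a pronoun, so Principle B applies: it must be free in its binding domain.
Binding domain of *them₄*: the embedded TP, whose subject is the musicians₂.
*the jurors₁* c-commands the pronoun but from outside its binding domain, and is not c-commanded by it → coindexation permitted.
*the musicians₂* c-commands the pronoun within its binding domain → coindexation would violate Principle B.
*the students₃*: the pronoun c-commands this R-expression → coindexation would violate Principle C on *the students₃*.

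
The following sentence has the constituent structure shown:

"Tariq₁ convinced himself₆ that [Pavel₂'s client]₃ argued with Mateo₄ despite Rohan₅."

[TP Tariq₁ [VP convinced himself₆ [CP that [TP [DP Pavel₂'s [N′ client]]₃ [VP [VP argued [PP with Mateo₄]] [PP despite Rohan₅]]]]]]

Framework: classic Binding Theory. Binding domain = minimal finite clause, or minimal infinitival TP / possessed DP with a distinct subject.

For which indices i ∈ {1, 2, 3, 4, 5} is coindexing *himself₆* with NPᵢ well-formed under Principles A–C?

{1}

*himself* is an anaphor, so Principle A applies: it must be bound in its binding domain.
Binding domain of *himself₆*: the matrix TP, whose subject is Tariq₁.
*Tariq₁* c-commands the anaphor within its binding domain → licit binder.
*Pavel₂* does not c-command the anaphor → cannot bind it.
*[Pavel₂'s client]₃* does not c-command the anaphor → cannot bind it.
*Mateo₄* does not c-command the anaphor → cannot bind it.
*Rohan₅* does not c-command the anaphor → cannot bind it.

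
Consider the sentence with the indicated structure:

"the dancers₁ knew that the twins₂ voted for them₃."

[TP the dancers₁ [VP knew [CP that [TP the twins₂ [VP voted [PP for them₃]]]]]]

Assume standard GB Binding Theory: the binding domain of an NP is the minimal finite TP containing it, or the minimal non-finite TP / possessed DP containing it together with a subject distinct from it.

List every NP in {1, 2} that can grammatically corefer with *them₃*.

{1}

*them* is a pronoun, so Principle B applies: it must be free in its binding domain.
Binding domain of *them₃*: the embedded TP, whose subject is the twins₂.
*the dancers₁* c-commands the pronoun but from outside its binding domain, and is not c-commanded by it → coindexation permitted.
*the twins₂* c-commands the pronoun within its binding domain → coindexation would violate Principle B.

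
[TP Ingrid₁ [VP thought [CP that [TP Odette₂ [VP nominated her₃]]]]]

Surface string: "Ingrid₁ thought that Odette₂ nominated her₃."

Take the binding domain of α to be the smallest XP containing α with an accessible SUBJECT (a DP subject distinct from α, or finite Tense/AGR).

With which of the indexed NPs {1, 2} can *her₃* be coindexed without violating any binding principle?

{1}

*her* is a pronoun, so Principle B applies: it must be free in its binding domain.
Binding domain of *her₃*: the embedded TP, whose subject is Odette₂.
*Ingrid₁* c-commands the pronoun but from outside its binding domain, and is not c-commanded by it → coindexation permitted.
*Odette₂* c-commands the pronoun within its binding domain → coindexation would violate Principle B.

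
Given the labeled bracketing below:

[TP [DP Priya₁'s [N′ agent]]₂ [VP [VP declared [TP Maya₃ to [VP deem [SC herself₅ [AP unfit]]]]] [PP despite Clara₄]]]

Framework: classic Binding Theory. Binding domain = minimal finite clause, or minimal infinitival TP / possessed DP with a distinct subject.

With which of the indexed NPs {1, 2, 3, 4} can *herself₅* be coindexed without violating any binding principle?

*herself* is an anaphor, so Principle A applies: it must be bound in its binding domain.
Binding domain of *herself₅*: the embedded TP, whose subject is Maya₃.
*Priya₁* does not c-command the anaphor → cannot bind it.
*[Priya₁'s agent]₂* c-commands the anaphor but is outside its binding domain → cannot satisfy Principle A.
*Maya₃* c-commands the anaphor within its binding domain → licit binder.
*Clara₄* does not c-command the anaphor → cannot bind it.

{3}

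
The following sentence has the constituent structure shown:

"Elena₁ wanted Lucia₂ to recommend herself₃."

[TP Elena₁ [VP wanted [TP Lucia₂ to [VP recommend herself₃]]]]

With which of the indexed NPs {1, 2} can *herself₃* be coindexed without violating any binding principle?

*herself* is an anaphor, so Principle A applies: it must be bound in its binding domain.
Binding domain of *herself₃*: the embedded TP, whose subject is Lucia₂.
*Elena₁* c-commands the anaphor but is outside its binding domain → cannot satisfy Principle A.
*Lucia₂* c-commands the anaphor within its binding domain → licit binder.

{2}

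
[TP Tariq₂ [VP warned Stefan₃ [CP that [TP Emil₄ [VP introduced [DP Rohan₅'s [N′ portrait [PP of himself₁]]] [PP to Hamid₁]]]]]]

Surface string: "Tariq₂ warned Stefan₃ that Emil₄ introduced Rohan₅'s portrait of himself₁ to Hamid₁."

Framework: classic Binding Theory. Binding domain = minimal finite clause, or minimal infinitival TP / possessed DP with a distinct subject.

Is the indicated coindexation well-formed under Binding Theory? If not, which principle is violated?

Principle A

The two coindexed NPs are *Hamid₁* and *himself₁*.
*himself₁* is an anaphor. Principle A requires it to be bound within its binding domain — the possessed DP, whose subject is Rohan₅.
Within that domain it is c-commanded by *Rohan₅*, which does not share its index.
*Hamid₁* does not c-command the anaphor at all.
The anaphor is unbound in its domain → Principle A violation.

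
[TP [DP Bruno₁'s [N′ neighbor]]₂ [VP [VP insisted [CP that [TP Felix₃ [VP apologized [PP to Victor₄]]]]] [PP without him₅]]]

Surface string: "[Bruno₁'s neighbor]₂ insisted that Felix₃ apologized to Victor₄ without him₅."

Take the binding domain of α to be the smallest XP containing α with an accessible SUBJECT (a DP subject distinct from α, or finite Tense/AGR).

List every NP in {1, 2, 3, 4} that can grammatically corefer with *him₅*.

{1, 3, 4}

*him* is a pronoun, so Principle B applies: it must be free in its binding domain.
Binding domain of *him₅*: the matrix TP, whose subject is [Bruno₁'s neighbor]₂.
*Bruno₁* and the pronoun do not c-command one another → neither Principle B nor Principle C is at stake; coindexation permitted.
*[Bruno₁'s neighbor]₂* c-commands the pronoun within its binding domain → coindexation would violate Principle B.
*Felix₃* and the pronoun do not c-command one another → neither Principle B nor Principle C is at stake; coindexation permitted.
*Victor₄* and the pronoun do not c-command one another → neither Principle B nor Principle C is at stake; coindexation permitted.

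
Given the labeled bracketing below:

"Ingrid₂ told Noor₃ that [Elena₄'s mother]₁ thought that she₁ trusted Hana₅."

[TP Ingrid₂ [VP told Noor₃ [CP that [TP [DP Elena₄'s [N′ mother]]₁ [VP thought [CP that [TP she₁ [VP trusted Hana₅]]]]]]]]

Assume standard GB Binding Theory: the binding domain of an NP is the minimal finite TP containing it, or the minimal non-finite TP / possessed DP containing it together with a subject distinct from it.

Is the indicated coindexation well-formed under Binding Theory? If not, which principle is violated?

grammatical

The two coindexed NPs are *[Elena₄'s mother]₁* and *she₁*.
*she₁* is a pronoun; nothing c-commands it within its binding domain (the embedded TP.), so Principle B holds trivially.
*[Elena₄'s mother]₁* is an R-expression; *she₁* does not c-command it, and no other NP shares its index, so Principle C is satisfied.
All principles are respected.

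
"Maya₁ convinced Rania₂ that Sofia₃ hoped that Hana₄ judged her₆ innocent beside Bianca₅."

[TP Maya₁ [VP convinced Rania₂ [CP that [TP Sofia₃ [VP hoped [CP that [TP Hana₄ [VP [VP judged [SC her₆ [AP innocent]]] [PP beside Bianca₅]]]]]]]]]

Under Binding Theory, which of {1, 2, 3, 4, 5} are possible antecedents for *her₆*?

{1, 2, 3, 5}

*her* is a pronoun, so Principle B applies: it must be free in its binding domain.
Binding domain of *her₆*: the embedded TP, whose subject is Hana₄.
*Maya₁* c-commands the pronoun but from outside its binding domain, and is not c-commanded by it → coindexation permitted.
*Rania₂* c-commands the pronoun but from outside its binding domain, and is not c-commanded by it → coindexation permitted.
*Sofia₃* c-commands the pronoun but from outside its binding domain, and is not c-commanded by it → coindexation permitted.
*Hana₄* c-commands the pronoun within its binding domain → coindexation would violate Principle B.
*Bianca₅* and the pronoun do not c-command one another → neither Principle B nor Principle C is at stake; coindexation permitted.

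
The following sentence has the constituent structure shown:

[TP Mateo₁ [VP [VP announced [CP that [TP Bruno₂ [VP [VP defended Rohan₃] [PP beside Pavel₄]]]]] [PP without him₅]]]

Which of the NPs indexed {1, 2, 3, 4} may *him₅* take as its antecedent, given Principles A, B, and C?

{2, 3, 4}

*him* is a pronoun, so Principle B applies: it must be free in its binding domain.
Binding domain of *him₅*: the matrix TP, whose subject is Mateo₁.
*Mateo₁* c-commands the pronoun within its binding domain → coindexation would violate Principle B.
*Bruno₂* and the pronoun do not c-command one another → neither Principle B nor Principle C is at stake; coindexation permitted.
*Rohan₃* and the pronoun do not c-command one another → neither Principle B nor Principle C is at stake; coindexation permitted.
*Pavel₄* and the pronoun do not c-command one another → neither Principle B nor Principle C is at stake; coindexation permitted.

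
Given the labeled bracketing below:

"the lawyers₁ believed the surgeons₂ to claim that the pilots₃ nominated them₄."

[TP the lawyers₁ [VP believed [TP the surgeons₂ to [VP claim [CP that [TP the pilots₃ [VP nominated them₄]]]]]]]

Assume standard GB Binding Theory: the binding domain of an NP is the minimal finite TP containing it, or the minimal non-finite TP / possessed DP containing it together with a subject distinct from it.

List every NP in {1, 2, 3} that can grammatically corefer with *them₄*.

*them* is a pronoun, so Principle B applies: it must be free in its binding domain.
Binding domain of *them₄*: the embedded TP, whose subject is the pilots₃.
*the lawyers₁* c-commands the pronoun but from outside its binding domain, and is not c-commanded by it → coindexation permitted.
*the surgeons₂* c-commands the pronoun but from outside its binding domain, and is not c-commanded by it → coindexation permitted.
*the pilots₃* c-commands the pronoun within its binding domain → coindexation would violate Principle B.

{1, 2}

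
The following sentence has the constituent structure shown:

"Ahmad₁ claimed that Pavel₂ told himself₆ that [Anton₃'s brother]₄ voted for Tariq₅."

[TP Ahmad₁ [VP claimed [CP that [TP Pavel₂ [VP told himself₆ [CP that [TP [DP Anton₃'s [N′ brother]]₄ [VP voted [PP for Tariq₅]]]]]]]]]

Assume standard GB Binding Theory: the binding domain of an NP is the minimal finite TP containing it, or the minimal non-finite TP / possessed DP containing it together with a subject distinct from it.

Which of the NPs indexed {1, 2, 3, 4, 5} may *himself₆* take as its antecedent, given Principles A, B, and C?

{2}

*himself* is an anaphor, so Principle A applies: it must be bound in its binding domain.
Binding domain of *himself₆*: the embedded TP, whose subject is Pavel₂.
*Ahmad₁* c-commands the anaphor but is outside its binding domain → cannot satisfy Principle A.
*Pavel₂* c-commands the anaphor within its binding domain → licit binder.
*Anton₃* does not c-command the anaphor → cannot bind it.
*[Anton₃'s brother]₄* does not c-command the anaphor → cannot bind it.
*Tariq₅* does not c-command the anaphor → cannot bind it.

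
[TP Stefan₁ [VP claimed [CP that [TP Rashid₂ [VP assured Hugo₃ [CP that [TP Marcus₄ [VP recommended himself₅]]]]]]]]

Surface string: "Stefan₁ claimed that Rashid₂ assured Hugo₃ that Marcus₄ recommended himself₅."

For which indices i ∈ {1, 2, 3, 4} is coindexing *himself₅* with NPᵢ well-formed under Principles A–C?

{4}

*himself* is an anaphor, so Principle A applies: it must be bound in its binding domain.
Binding domain of *himself₅*: the embedded TP, whose subject is Marcus₄.
*Stefan₁* c-commands the anaphor but is outside its binding domain → cannot satisfy Principle A.
*Rashid₂* c-commands the anaphor but is outside its binding domain → cannot satisfy Principle A.
*Hugo₃* c-commands the anaphor but is outside its binding domain → cannot satisfy Principle A.
*Marcus₄* c-commands the anaphor within its binding domain → licit binder.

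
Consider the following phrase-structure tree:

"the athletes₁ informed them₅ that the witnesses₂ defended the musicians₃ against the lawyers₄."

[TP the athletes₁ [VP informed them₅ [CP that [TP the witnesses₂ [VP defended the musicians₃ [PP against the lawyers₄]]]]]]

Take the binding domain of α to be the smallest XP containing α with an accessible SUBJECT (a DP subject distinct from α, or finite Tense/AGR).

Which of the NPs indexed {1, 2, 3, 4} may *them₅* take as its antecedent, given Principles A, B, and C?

*them* is a pronoun, so Principle B applies: it must be free in its binding domain.
Binding domain of *them₅*: the matrix TP, whose subject is the athletes₁.
*the athletes₁* c-commands the pronoun within its binding domain → coindexation would violate Principle B.
*the witnesses₂*: the pronoun c-commands this R-expression → coindexation would violate Principle C on *the witnesses₂*.
*the musicians₃*: the pronoun c-commands this R-expression → coindexation would violate Principle C on *the musicians₃*.
*the lawyers₄*: the pronoun c-commands this R-expression → coindexation would violate Principle C on *the lawyers₄*.

none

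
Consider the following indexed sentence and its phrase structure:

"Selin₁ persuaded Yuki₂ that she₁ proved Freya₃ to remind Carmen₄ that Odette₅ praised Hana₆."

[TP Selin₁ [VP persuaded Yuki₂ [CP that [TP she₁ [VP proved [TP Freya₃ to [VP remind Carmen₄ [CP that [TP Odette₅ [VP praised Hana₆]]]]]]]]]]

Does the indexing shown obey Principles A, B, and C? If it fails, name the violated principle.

The two coindexed NPs are *Selin₁* and *she₁*.
*she₁* is a pronoun; nothing c-commands it within its binding domain (the embedded TP.), so Principle B holds trivially.
*Selin₁* is an R-expression; *she₁* does not c-command it, and no other NP shares its index, so Principle C is satisfied.
All principles are respected.

grammatical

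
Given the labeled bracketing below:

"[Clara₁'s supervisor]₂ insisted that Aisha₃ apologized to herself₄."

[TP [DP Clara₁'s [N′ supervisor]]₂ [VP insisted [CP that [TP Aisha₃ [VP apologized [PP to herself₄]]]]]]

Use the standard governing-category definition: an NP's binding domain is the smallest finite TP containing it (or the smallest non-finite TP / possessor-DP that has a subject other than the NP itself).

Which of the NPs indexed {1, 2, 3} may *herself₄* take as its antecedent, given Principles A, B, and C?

*herself* is an anaphor, so Principle A applies: it must be bound in its binding domain.
Binding domain of *herself₄*: the embedded TP, whose subject is Aisha₃.
*Clara₁* does not c-command the anaphor → cannot bind it.
*[Clara₁'s supervisor]₂* c-commands the anaphor but is outside its binding domain → cannot satisfy Principle A.
*Aisha₃* c-commands the anaphor within its binding domain → licit binder.

{3}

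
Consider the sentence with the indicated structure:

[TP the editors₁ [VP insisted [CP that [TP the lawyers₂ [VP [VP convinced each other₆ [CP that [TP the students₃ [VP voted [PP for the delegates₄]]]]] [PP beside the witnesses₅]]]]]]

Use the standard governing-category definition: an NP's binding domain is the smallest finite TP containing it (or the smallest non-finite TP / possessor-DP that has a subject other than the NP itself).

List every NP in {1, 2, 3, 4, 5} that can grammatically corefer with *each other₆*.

{2}

*each other* is an anaphor, so Principle A applies: it must be bound in its binding domain.
Binding domain of *each other₆*: the embedded TP, whose subject is the lawyers₂.
*the editors₁* c-commands the anaphor but is outside its binding domain → cannot satisfy Principle A.
*the lawyers₂* c-commands the anaphor within its binding domain → licit binder.
*the students₃* does not c-command the anaphor → cannot bind it.
*the delegates₄* does not c-command the anaphor → cannot bind it.
*the witnesses₅* does not c-command the anaphor → cannot bind it.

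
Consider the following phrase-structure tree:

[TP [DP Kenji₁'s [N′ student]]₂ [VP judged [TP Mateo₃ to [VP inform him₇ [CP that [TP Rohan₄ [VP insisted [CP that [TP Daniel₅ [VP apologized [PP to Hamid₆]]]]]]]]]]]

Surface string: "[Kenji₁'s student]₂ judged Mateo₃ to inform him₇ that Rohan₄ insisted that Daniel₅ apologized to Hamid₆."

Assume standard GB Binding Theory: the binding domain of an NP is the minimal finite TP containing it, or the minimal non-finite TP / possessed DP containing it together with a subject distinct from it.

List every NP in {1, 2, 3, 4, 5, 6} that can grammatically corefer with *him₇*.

*him* is a pronoun, so Principle B applies: it must be free in its binding domain.
Binding domain of *him₇*: the embedded TP, whose subject is Mateo₃.
*Kenji₁* and the pronoun do not c-command one another → neither Principle B nor Principle C is at stake; coindexation permitted.
*[Kenji₁'s student]₂* c-commands the pronoun but from outside its binding domain, and is not c-commanded by it → coindexation permitted.
*Mateo₃* c-commands the pronoun within its binding domain → coindexation would violate Principle B.
*Rohan₄*: the pronoun c-commands this R-expression → coindexation would violate Principle C on *Rohan₄*.
*Daniel₅*: the pronoun c-commands this R-expression → coindexation would violate Principle C on *Daniel₅*.
*Hamid₆*: the pronoun c-commands this R-expression → coindexation would violate Principle C on *Hamid₆*.

{1, 2}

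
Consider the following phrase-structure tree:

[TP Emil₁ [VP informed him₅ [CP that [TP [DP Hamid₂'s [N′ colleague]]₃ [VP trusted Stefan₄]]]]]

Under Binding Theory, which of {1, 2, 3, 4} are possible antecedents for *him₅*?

none

*him* is a pronoun, so Principle B applies: it must be free in its binding domain.
Binding domain of *him₅*: the matrix TP, whose subject is Emil₁.
*Emil₁* c-commands the pronoun within its binding domain → coindexation would violate Principle B.
*Hamid₂*: the pronoun c-commands this R-expression → coindexation would violate Principle C on *Hamid₂*.
*[Hamid₂'s colleague]₃*: the pronoun c-commands this R-expression → coindexation would violate Principle C on *[Hamid₂'s colleague]₃*.
*Stefan₄*: the pronoun c-commands this R-expression → coindexation would violate Principle C on *Stefan₄*.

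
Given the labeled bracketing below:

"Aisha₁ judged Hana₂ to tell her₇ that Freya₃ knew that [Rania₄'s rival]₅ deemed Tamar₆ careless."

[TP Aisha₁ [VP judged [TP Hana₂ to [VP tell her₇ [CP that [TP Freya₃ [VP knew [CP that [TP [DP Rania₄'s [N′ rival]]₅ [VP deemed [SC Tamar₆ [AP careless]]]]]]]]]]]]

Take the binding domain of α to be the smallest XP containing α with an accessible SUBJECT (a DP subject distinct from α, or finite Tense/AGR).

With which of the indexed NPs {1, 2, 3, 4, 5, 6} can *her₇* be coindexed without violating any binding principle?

{1}

*her* is a pronoun, so Principle B applies: it must be free in its binding domain.
Binding domain of *her₇*: the embedded TP, whose subject is Hana₂.
*Aisha₁* c-commands the pronoun but from outside its binding domain, and is not c-commanded by it → coindexation permitted.
*Hana₂* c-commands the pronoun within its binding domain → coindexation would violate Principle B.
*Freya₃*: the pronoun c-commands this R-expression → coindexation would violate Principle C on *Freya₃*.
*Rania₄*: the pronoun c-commands this R-expression → coindexation would violate Principle C on *Rania₄*.
*[Rania₄'s rival]₅*: the pronoun c-commands this R-expression → coindexation would violate Principle C on *[Rania₄'s rival]₅*.
*Tamar₆*: the pronoun c-commands this R-expression → coindexation would violate Principle C on *Tamar₆*.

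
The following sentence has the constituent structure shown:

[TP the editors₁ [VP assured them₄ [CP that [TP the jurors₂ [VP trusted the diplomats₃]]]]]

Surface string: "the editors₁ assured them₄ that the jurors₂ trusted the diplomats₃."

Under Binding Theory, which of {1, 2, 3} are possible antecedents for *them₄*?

none

*them* is a pronoun, so Principle B applies: it must be free in its binding domain.
Binding domain of *them₄*: the matrix TP, whose subject is the editors₁.
*the editors₁* c-commands the pronoun within its binding domain → coindexation would violate Principle B.
*the jurors₂*: the pronoun c-commands this R-expression → coindexation would violate Principle C on *the jurors₂*.
*the diplomats₃*: the pronoun c-commands this R-expression → coindexation would violate Principle C on *the diplomats₃*.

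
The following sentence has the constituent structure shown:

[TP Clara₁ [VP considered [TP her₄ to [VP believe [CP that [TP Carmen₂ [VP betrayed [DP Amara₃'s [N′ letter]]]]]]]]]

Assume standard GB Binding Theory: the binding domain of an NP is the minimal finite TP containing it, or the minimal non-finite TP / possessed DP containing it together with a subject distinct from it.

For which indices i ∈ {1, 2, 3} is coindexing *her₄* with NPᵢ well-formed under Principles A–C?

none

*her* is a pronoun, so Principle B applies: it must be free in its binding domain.
Binding domain of *her₄*: the matrix TP, whose subject is Clara₁.
*Clara₁* c-commands the pronoun within its binding domain → coindexation would violate Principle B.
*Carmen₂*: the pronoun c-commands this R-expression → coindexation would violate Principle C on *Carmen₂*.
*Amara₃*: the pronoun c-commands this R-expression → coindexation would violate Principle C on *Amara₃*.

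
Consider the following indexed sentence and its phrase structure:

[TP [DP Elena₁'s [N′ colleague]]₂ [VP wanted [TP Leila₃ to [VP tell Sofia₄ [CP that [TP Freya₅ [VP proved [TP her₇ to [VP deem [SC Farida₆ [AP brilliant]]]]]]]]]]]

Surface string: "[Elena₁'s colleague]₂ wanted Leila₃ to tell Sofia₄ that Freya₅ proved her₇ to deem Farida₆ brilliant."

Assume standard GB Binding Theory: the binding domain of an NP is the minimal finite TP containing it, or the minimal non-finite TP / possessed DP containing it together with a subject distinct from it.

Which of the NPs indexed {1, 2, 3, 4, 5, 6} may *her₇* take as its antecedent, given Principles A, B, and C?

*her* is a pronoun, so Principle B applies: it must be free in its binding domain.
Binding domain of *her₇*: the embedded TP, whose subject is Freya₅.
*Elena₁* and the pronoun do not c-command one another → neither Principle B nor Principle C is at stake; coindexation permitted.
*[Elena₁'s colleague]₂* c-commands the pronoun but from outside its binding domain, and is not c-commanded by it → coindexation permitted.
*Leila₃* c-commands the pronoun but from outside its binding domain, and is not c-commanded by it → coindexation permitted.
*Sofia₄* c-commands the pronoun but from outside its binding domain, and is not c-commanded by it → coindexation permitted.
*Freya₅* c-commands the pronoun within its binding domain → coindexation would violate Principle B.
*Farida₆*: the pronoun c-commands this R-expression → coindexation would violate Principle C on *Farida₆*.

{1, 2, 3, 4}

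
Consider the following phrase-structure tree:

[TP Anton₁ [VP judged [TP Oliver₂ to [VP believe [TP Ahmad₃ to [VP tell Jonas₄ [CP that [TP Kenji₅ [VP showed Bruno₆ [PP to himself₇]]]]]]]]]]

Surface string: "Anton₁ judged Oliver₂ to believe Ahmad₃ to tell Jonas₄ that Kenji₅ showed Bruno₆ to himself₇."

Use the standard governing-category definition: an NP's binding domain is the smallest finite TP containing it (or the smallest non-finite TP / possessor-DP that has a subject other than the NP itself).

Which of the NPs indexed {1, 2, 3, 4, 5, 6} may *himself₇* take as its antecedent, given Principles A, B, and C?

{5, 6}

*himself* is an anaphor, so Principle A applies: it must be bound in its binding domain.
Binding domain of *himself₇*: the embedded TP, whose subject is Kenji₅.
*Anton₁* c-commands the anaphor but is outside its binding domain → cannot satisfy Principle A.
*Oliver₂* c-commands the anaphor but is outside its binding domain → cannot satisfy Principle A.
*Ahmad₃* c-commands the anaphor but is outside its binding domain → cannot satisfy Principle A.
*Jonas₄* c-commands the anaphor but is outside its binding domain → cannot satisfy Principle A.
*Kenji₅* c-commands the anaphor within its binding domain → licit binder.
*Bruno₆* c-commands the anaphor within its binding domain → licit binder.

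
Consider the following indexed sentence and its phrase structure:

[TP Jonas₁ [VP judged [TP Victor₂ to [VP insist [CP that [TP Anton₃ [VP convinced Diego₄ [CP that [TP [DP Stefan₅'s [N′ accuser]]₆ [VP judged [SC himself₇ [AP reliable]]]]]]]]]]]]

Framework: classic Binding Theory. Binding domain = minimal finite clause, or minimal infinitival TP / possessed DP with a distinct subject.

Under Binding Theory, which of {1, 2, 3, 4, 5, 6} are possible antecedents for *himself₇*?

{6}

*himself* is an anaphor, so Principle A applies: it must be bound in its binding domain.
Binding domain of *himself₇*: the embedded TP, whose subject is [Stefan₅'s accuser]₆.
*Jonas₁* c-commands the anaphor but is outside its binding domain → cannot satisfy Principle A.
*Victor₂* c-commands the anaphor but is outside its binding domain → cannot satisfy Principle A.
*Anton₃* c-commands the anaphor but is outside its binding domain → cannot satisfy Principle A.
*Diego₄* c-commands the anaphor but is outside its binding domain → cannot satisfy Principle A.
*Stefan₅* does not c-command the anaphor → cannot bind it.
*[Stefan₅'s accuser]₆* c-commands the anaphor within its binding domain → licit binder.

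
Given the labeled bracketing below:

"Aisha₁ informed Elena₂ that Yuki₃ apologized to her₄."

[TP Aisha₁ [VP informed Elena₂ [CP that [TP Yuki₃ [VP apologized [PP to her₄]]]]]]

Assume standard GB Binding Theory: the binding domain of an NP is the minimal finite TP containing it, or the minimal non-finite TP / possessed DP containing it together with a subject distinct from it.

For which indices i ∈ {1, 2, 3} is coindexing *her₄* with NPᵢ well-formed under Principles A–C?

{1, 2}

*her* is a pronoun, so Principle B applies: it must be free in its binding domain.
Binding domain of *her₄*: the embedded TP, whose subject is Yuki₃.
*Aisha₁* c-commands the pronoun but from outside its binding domain, and is not c-commanded by it → coindexation permitted.
*Elena₂* c-commands the pronoun but from outside its binding domain, and is not c-commanded by it → coindexation permitted.
*Yuki₃* c-commands the pronoun within its binding domain → coindexation would violate Principle B.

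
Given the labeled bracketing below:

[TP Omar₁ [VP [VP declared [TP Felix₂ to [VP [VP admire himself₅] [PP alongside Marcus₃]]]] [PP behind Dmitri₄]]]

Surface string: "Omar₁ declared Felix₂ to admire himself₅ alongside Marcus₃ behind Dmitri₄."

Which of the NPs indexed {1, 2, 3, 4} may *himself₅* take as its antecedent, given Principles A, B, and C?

{2}

*himself* is an anaphor, so Principle A applies: it must be bound in its binding domain.
Binding domain of *himself₅*: the embedded TP, whose subject is Felix₂.
*Omar₁* c-commands the anaphor but is outside its binding domain → cannot satisfy Principle A.
*Felix₂* c-commands the anaphor within its binding domain → licit binder.
*Marcus₃* does not c-command the anaphor → cannot bind it.
*Dmitri₄* does not c-command the anaphor → cannot bind it.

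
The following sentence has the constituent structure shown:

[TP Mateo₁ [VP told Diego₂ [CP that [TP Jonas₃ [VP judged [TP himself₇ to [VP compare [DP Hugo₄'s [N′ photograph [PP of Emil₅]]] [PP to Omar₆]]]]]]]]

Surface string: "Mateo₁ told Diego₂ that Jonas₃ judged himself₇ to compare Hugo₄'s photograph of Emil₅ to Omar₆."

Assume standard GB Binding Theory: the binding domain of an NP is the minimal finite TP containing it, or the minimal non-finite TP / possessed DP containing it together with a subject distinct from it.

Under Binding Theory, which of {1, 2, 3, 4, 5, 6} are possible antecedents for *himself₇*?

*himself* is an anaphor, so Principle A applies: it must be bound in its binding domain.
Binding domain of *himself₇*: the embedded TP, whose subject is Jonas₃.
*Mateo₁* c-commands the anaphor but is outside its binding domain → cannot satisfy Principle A.
*Diego₂* c-commands the anaphor but is outside its binding domain → cannot satisfy Principle A.
*Jonas₃* c-commands the anaphor within its binding domain → licit binder.
*Hugo₄* does not c-command the anaphor → cannot bind it.
*Emil₅* does not c-command the anaphor → cannot bind it.
*Omar₆* does not c-command the anaphor → cannot bind it.

{3}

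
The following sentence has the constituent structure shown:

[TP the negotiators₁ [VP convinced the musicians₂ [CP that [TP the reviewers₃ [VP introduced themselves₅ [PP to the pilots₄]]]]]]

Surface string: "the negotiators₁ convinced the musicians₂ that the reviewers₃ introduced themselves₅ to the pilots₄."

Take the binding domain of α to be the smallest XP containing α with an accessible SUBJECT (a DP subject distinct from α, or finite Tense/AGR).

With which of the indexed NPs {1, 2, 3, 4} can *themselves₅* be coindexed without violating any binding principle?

*themselves* is an anaphor, so Principle A applies: it must be bound in its binding domain.
Binding domain of *themselves₅*: the embedded TP, whose subject is the reviewers₃.
*the negotiators₁* c-commands the anaphor but is outside its binding domain → cannot satisfy Principle A.
*the musicians₂* c-commands the anaphor but is outside its binding domain → cannot satisfy Principle A.
*the reviewers₃* c-commands the anaphor within its binding domain → licit binder.
*the pilots₄* does not c-command the anaphor → cannot bind it.

{3}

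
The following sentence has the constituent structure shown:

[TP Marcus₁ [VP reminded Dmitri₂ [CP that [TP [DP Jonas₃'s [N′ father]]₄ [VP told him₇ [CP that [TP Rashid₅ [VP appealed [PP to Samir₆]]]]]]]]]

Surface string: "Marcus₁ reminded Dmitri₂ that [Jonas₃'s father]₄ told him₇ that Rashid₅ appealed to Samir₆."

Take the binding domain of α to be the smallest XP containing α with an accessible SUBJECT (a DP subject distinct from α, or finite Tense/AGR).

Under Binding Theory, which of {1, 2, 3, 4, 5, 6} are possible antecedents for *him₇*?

{1, 2, 3}

*him* is a pronoun, so Principle B applies: it must be free in its binding domain.
Binding domain of *him₇*: the embedded TP, whose subject is [Jonas₃'s father]₄.
*Marcus₁* c-commands the pronoun but from outside its binding domain, and is not c-commanded by it → coindexation permitted.
*Dmitri₂* c-commands the pronoun but from outside its binding domain, and is not c-commanded by it → coindexation permitted.
*Jonas₃* and the pronoun do not c-command one another → neither Principle B nor Principle C is at stake; coindexation permitted.
*[Jonas₃'s father]₄* c-commands the pronoun within its binding domain → coindexation would violate Principle B.
*Rashid₅*: the pronoun c-commands this R-expression → coindexation would violate Principle C on *Rashid₅*.
*Samir₆*: the pronoun c-commands this R-expression → coindexation would violate Principle C on *Samir₆*.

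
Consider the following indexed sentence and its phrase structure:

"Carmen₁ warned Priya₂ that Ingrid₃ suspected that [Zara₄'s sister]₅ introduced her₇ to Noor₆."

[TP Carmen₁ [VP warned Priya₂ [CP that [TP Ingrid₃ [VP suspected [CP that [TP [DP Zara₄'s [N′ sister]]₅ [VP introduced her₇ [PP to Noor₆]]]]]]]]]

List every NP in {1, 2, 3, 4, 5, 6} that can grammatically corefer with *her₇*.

{1, 2, 3, 4}

*her* is a pronoun, so Principle B applies: it must be free in its binding domain.
Binding domain of *her₇*: the embedded TP, whose subject is [Zara₄'s sister]₅.
*Carmen₁* c-commands the pronoun but from outside its binding domain, and is not c-commanded by it → coindexation permitted.
*Priya₂* c-commands the pronoun but from outside its binding domain, and is not c-commanded by it → coindexation permitted.
*Ingrid₃* c-commands the pronoun but from outside its binding domain, and is not c-commanded by it → coindexation permitted.
*Zara₄* and the pronoun do not c-command one another → neither Principle B nor Principle C is at stake; coindexation permitted.
*[Zara₄'s sister]₅* c-commands the pronoun within its binding domain → coindexation would violate Principle B.
*Noor₆*: the pronoun c-commands this R-expression → coindexation would violate Principle C on *Noor₆*.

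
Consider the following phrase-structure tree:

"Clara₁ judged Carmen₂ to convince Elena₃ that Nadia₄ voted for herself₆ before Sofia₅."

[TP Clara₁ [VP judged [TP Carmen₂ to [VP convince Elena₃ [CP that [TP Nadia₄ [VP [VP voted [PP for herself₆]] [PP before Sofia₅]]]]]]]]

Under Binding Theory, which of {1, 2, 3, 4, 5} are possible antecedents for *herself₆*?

{4}

*herself* is an anaphor, so Principle A applies: it must be bound in its binding domain.
Binding domain of *herself₆*: the embedded TP, whose subject is Nadia₄.
*Clara₁* c-commands the anaphor but is outside its binding domain → cannot satisfy Principle A.
*Carmen₂* c-commands the anaphor but is outside its binding domain → cannot satisfy Principle A.
*Elena₃* c-commands the anaphor but is outside its binding domain → cannot satisfy Principle A.
*Nadia₄* c-commands the anaphor within its binding domain → licit binder.
*Sofia₅* does not c-command the anaphor → cannot bind it.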